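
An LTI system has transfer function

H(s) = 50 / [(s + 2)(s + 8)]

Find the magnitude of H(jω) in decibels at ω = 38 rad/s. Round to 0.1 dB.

At s = jω = j38:
pole (s+2): 2 + j38 → |·| = √(2²+38²) = √1448 ≈ 38.053, ∠ = arctan(38/2) ≈ 86.99°
pole (s+8): 8 + j38 → |·| = √(8²+38²) = √1508 ≈ 38.833, ∠ = arctan(38/8) ≈ 78.11°
|H| = 50 / 1477.7 ≈ 0.033836
Gain = 20 log₁₀(0.033836) ≈ -29.41 dB

-29.4 dB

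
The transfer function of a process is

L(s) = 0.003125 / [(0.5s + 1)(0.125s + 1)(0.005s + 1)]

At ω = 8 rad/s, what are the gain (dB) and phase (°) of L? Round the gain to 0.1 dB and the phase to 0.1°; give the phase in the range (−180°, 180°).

-65.4 dB, -123.3°

At ω = 8 rad/s:
pole (1 + j8·0.5) = 1 + j4 → |·| ≈ 4.1231, ∠ ≈ 75.96°
pole (1 + j8·0.125) = 1 + j1 → |·| ≈ 1.4142, ∠ ≈ 45.00°
pole (1 + j8·0.005) = 1 + j0.04 → |·| ≈ 1.0008, ∠ ≈ 2.29°
|L| = 0.003125 · 1 / (4.1231 · 1.4142 · 1.0008) ≈ 0.00053551
Gain = 20 log₁₀(0.00053551) ≈ -65.42 dB
∠L = (0°) − (75.96° + 45.00° + 2.29°) = -123.25°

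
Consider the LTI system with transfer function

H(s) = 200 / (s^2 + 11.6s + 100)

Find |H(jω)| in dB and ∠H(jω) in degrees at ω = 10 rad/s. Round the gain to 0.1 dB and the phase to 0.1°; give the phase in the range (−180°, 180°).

4.7 dB, -90.0°

At s = jω = j10:
quadratic: (j10)² + 11.6·j10 + 100 = 0 + j116 → |·| ≈ 116, ∠ ≈ 90.00°
|H| = 200 / 116 ≈ 1.7241
Gain = 20 log₁₀(1.7241) ≈ 4.73 dB
∠H = 0.00° − 90.00° = -90.00°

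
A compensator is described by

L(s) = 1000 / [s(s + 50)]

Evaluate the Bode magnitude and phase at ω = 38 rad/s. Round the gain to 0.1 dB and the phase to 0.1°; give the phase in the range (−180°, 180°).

At s = jω = j38:
pole (s+50): 50 + j38 → |·| = √(50²+38²) = √3944 ≈ 62.801, ∠ = arctan(38/50) ≈ 37.23°
pole at origin: |s| = 38, ∠ = 90.00° (in denominator)
|L| = 1000 / 2386.4 ≈ 0.41904
Gain = 20 log₁₀(0.41904) ≈ -7.55 dB
∠L = 0.00° − 127.23° = -127.23°

-7.6 dB, -127.2°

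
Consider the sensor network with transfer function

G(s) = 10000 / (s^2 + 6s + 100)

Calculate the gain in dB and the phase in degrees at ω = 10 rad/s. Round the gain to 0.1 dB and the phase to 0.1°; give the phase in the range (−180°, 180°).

44.4 dB, -90.0°

At s = jω = j10:
quadratic: (j10)² + 6·j10 + 100 = 0 + j60 → |·| ≈ 60, ∠ ≈ 90.00°
|G| = 10000 / 60 ≈ 166.67
Gain = 20 log₁₀(166.67) ≈ 44.44 dB
∠G = 0.00° − 90.00° = -90.00°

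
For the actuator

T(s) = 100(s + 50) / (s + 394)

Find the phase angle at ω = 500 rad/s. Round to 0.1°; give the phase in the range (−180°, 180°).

At s = jω = j500:
zero (s+50): 50 + j500 → |·| = √(50²+500²) = √252500 ≈ 502.49, ∠ = arctan(500/50) ≈ 84.29°
pole (s+394): 394 + j500 → |·| = √(394²+500²) = √405236 ≈ 636.58, ∠ = arctan(500/394) ≈ 51.76°
∠T = 84.29° − 51.76° = 32.53°

32.5°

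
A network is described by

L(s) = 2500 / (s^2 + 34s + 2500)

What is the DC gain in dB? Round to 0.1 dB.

0.0 dB

L(0) = 2500 / 2500 = 1
20 log₁₀(1) ≈ 0.00 dB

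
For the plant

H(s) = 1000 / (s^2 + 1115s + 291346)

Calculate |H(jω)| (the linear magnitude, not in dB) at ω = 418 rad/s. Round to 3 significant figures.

Substitute s = j418:
Numerator: 1000 = 1000 + j0
Denominator: (j418)^2 + 1115(j418) + 291346 = 116622 + j466070
|N| = √(1000² + 0²) ≈ 1000, ∠N ≈ 0.00°
|D| = √(116622² + 466070²) ≈ 4.8044e+05, ∠D ≈ 75.95°
|H| = 1000 / 4.8044e+05 ≈ 0.0020814

0.00208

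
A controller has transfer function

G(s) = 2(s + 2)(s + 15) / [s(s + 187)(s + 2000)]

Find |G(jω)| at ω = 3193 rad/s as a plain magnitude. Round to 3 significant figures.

0.000530

At s = jω = j3193:
zero (s+2): 2 + j3193 → |·| = √(2²+3193²) = √10195253 ≈ 3193, ∠ = arctan(3193/2) ≈ 89.96°
zero (s+15): 15 + j3193 → |·| = √(15²+3193²) = √10195474 ≈ 3193, ∠ = arctan(3193/15) ≈ 89.73°
pole (s+187): 187 + j3193 → |·| = √(187²+3193²) = √10230218 ≈ 3198.5, ∠ = arctan(3193/187) ≈ 86.65°
pole (s+2000): 2000 + j3193 → |·| = √(2000²+3193²) = √14195249 ≈ 3767.7, ∠ = arctan(3193/2000) ≈ 57.94°
pole at origin: |s| = 3193, ∠ = 90.00° (in denominator)
|G| = 2 · 1.0195e+07 / 3.8479e+10 ≈ 0.0005299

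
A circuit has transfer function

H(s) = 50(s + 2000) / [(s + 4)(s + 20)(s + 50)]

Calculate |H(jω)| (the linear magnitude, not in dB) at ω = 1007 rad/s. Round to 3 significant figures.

At s = jω = j1007:
zero (s+2000): 2000 + j1007 → |·| = √(2000²+1007²) = √5014049 ≈ 2239.2, ∠ = arctan(1007/2000) ≈ 26.73°
pole (s+4): 4 + j1007 → |·| = √(4²+1007²) = √1014065 ≈ 1007, ∠ = arctan(1007/4) ≈ 89.77°
pole (s+20): 20 + j1007 → |·| = √(20²+1007²) = √1014449 ≈ 1007.2, ∠ = arctan(1007/20) ≈ 88.86°
pole (s+50): 50 + j1007 → |·| = √(50²+1007²) = √1016549 ≈ 1008.2, ∠ = arctan(1007/50) ≈ 87.16°
|H| = 50 · 2239.2 / 1.0226e+09 ≈ 0.00010949

0.000109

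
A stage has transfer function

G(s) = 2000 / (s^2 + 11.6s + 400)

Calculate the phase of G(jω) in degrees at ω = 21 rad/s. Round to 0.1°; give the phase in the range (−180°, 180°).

-99.6°

At s = jω = j21:
quadratic: (j21)² + 11.6·j21 + 400 = -41 + j243.6 → |·| ≈ 247.03, ∠ ≈ 99.55°
∠G = 0.00° − 99.55° = -99.55°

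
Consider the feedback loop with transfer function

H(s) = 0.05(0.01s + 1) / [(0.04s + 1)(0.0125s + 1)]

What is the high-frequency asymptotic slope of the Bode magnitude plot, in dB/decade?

-20 dB/decade

Each pole contributes −20 dB/decade at high frequency; each zero contributes +20 dB/decade.
Net: 1 zero(s) − 2 pole(s) → -20 dB/decade.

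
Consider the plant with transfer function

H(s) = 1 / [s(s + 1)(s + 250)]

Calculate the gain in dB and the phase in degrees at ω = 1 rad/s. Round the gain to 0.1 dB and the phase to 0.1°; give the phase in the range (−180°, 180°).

At s = jω = j1:
pole (s+1): 1 + j1 → |·| = √(1²+1²) = √2 ≈ 1.4142, ∠ = arctan(1/1) ≈ 45.00°
pole (s+250): 250 + j1 → |·| = √(250²+1²) = √62501 ≈ 250, ∠ = arctan(1/250) ≈ 0.23°
pole at origin: |s| = 1, ∠ = 90.00° (in denominator)
|H| = 1 / 353.55 ≈ 0.0028285
Gain = 20 log₁₀(0.0028285) ≈ -50.97 dB
∠H = 0.00° − 135.23° = -135.23°

-51.0 dB, -135.2°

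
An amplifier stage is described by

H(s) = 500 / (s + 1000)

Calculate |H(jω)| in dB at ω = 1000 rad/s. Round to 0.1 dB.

-9.0 dB

Substitute s = j1000:
Numerator: 500 = 500 + j0
Denominator: (j1000) + 1000 = 1000 + j1000
|N| = √(500² + 0²) ≈ 500, ∠N ≈ 0.00°
|D| = √(1000² + 1000²) ≈ 1414.2, ∠D ≈ 45.00°
|H| = 500 / 1414.2 ≈ 0.35356
Gain = 20 log₁₀(0.35356) ≈ -9.03 dB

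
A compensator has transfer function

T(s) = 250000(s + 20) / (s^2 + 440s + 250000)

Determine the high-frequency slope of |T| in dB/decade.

-20 dB/decade

Each pole contributes −20 dB/decade at high frequency; each zero contributes +20 dB/decade.
Net: 1 zero(s) − 2 pole(s) → -20 dB/decade.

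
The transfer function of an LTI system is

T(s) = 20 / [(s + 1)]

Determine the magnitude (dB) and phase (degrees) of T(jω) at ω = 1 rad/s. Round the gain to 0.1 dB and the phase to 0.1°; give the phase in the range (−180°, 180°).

23.0 dB, -45.0°

At ω = 1 rad/s:
pole (1 + j1·1) = 1 + j1 → |·| ≈ 1.4142, ∠ ≈ 45.00°
|T| = 20 · 1 / (1.4142) ≈ 14.142
Gain = 20 log₁₀(14.142) ≈ 23.01 dB
∠T = (0°) − (45.00°) = -45.00°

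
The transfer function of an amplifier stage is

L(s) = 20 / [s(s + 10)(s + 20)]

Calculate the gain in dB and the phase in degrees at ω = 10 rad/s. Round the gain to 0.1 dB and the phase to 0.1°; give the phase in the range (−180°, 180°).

At s = jω = j10:
pole (s+10): 10 + j10 → |·| = √(10²+10²) = √200 ≈ 14.142, ∠ = arctan(10/10) ≈ 45.00°
pole (s+20): 20 + j10 → |·| = √(20²+10²) = √500 ≈ 22.361, ∠ = arctan(10/20) ≈ 26.57°
pole at origin: |s| = 10, ∠ = 90.00° (in denominator)
|L| = 20 / 3162.3 ≈ 0.0063245
Gain = 20 log₁₀(0.0063245) ≈ -43.98 dB
∠L = 0.00° − 161.57° = -161.57°

-44.0 dB, -161.6°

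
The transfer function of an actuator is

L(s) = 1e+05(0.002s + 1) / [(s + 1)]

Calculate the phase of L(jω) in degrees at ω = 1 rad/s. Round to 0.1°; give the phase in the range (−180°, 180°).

At ω = 1 rad/s:
zero (1 + j1·0.002) = 1 + j0.002 → |·| ≈ 1, ∠ ≈ 0.11°
pole (1 + j1·1) = 1 + j1 → |·| ≈ 1.4142, ∠ ≈ 45.00°
∠L = (0.11°) − (45.00°) = -44.89°

-44.9°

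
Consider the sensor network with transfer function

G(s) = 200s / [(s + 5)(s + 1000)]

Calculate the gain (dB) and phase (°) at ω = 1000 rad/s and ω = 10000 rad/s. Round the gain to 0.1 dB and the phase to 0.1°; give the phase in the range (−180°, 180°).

At s = jω = j1000:
zero at origin: s = j1000 → |·| = 1000, ∠ = 90.00°
pole (s+5): 5 + j1000 → |·| = √(5²+1000²) = √1000025 ≈ 1000, ∠ = arctan(1000/5) ≈ 89.71°
pole (s+1000): 1000 + j1000 → |·| = √(1000²+1000²) = √2000000 ≈ 1414.2, ∠ = arctan(1000/1000) ≈ 45.00°
|G| = 200 · 1000 / 1.4142e+06 ≈ 0.14142
Gain = 20 log₁₀(0.14142) ≈ -16.99 dB
∠G = 90.00° − 134.71° = -44.71°

At s = jω = j10000:
zero at origin: s = j10000 → |·| = 10000, ∠ = 90.00°
pole (s+5): 5 + j10000 → |·| = √(5²+10000²) = √100000025 ≈ 10000, ∠ = arctan(10000/5) ≈ 89.97°
pole (s+1000): 1000 + j10000 → |·| = √(1000²+10000²) = √101000000 ≈ 10050, ∠ = arctan(10000/1000) ≈ 84.29°
|G| = 200 · 10000 / 1.005e+08 ≈ 0.0199
Gain = 20 log₁₀(0.0199) ≈ -34.02 dB
∠G = 90.00° − 174.26° = -84.26°

ω = 1000: -17.0 dB, -44.7°; ω = 10000: -34.0 dB, -84.3°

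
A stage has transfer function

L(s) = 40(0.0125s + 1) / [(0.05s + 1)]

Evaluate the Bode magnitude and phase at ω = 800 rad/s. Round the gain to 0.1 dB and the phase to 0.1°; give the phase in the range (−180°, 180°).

20.0 dB, -4.3°

At ω = 800 rad/s:
zero (1 + j800·0.0125) = 1 + j10 → |·| ≈ 10.05, ∠ ≈ 84.29°
pole (1 + j800·0.05) = 1 + j40 → |·| ≈ 40.012, ∠ ≈ 88.57°
|L| = 40 · 10.05 / (40.012) ≈ 10.047
Gain = 20 log₁₀(10.047) ≈ 20.04 dB
∠L = (84.29°) − (88.57°) = -4.28°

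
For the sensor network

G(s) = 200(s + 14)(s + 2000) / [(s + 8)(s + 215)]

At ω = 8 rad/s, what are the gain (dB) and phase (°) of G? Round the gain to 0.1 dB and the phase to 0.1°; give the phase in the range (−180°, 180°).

At s = jω = j8:
zero (s+14): 14 + j8 → |·| = √(14²+8²) = √260 ≈ 16.125, ∠ = arctan(8/14) ≈ 29.74°
zero (s+2000): 2000 + j8 → |·| = √(2000²+8²) = √4000064 ≈ 2000, ∠ = arctan(8/2000) ≈ 0.23°
pole (s+8): 8 + j8 → |·| = √(8²+8²) = √128 ≈ 11.314, ∠ = arctan(8/8) ≈ 45.00°
pole (s+215): 215 + j8 → |·| = √(215²+8²) = √46289 ≈ 215.15, ∠ = arctan(8/215) ≈ 2.13°
|G| = 200 · 32250 / 2434.2 ≈ 2649.7
Gain = 20 log₁₀(2649.7) ≈ 68.46 dB
∠G = 29.97° − 47.13° = -17.16°

68.5 dB, -17.2°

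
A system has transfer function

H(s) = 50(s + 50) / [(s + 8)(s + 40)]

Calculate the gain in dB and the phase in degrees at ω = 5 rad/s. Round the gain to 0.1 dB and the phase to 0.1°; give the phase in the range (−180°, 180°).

At s = jω = j5:
zero (s+50): 50 + j5 → |·| = √(50²+5²) = √2525 ≈ 50.249, ∠ = arctan(5/50) ≈ 5.71°
pole (s+8): 8 + j5 → |·| = √(8²+5²) = √89 ≈ 9.434, ∠ = arctan(5/8) ≈ 32.01°
pole (s+40): 40 + j5 → |·| = √(40²+5²) = √1625 ≈ 40.311, ∠ = arctan(5/40) ≈ 7.13°
|H| = 50 · 50.249 / 380.29 ≈ 6.6067
Gain = 20 log₁₀(6.6067) ≈ 16.40 dB
∠H = 5.71° − 39.14° = -33.43°

16.4 dB, -33.4°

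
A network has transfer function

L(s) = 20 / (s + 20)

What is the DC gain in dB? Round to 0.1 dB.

L(0) = 20 / 20 = 1
20 log₁₀(1) ≈ 0.00 dB

0.0 dB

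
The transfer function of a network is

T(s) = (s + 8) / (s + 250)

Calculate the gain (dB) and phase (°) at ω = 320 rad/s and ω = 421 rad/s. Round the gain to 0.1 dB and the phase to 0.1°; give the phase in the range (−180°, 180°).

Substitute s = j320:
Numerator: (j320) + 8 = 8 + j320
Denominator: (j320) + 250 = 250 + j320
|N| = √(8² + 320²) ≈ 320.1, ∠N ≈ 88.57°
|D| = √(250² + 320²) ≈ 406.08, ∠D ≈ 52.00°
|T| = 320.1 / 406.08 ≈ 0.78827
Gain = 20 log₁₀(0.78827) ≈ -2.07 dB
∠T = 88.57° − 52.00° = 36.57°

Substitute s = j421:
Numerator: (j421) + 8 = 8 + j421
Denominator: (j421) + 250 = 250 + j421
|N| = √(8² + 421²) ≈ 421.08, ∠N ≈ 88.91°
|D| = √(250² + 421²) ≈ 489.63, ∠D ≈ 59.30°
|T| = 421.08 / 489.63 ≈ 0.86
Gain = 20 log₁₀(0.86) ≈ -1.31 dB
∠T = 88.91° − 59.30° = 29.61°

ω = 320: -2.1 dB, 36.6°; ω = 421: -1.3 dB, 29.6°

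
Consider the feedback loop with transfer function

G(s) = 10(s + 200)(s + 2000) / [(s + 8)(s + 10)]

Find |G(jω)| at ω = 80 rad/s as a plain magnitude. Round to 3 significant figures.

665

At s = jω = j80:
zero (s+200): 200 + j80 → |·| = √(200²+80²) = √46400 ≈ 215.41, ∠ = arctan(80/200) ≈ 21.80°
zero (s+2000): 2000 + j80 → |·| = √(2000²+80²) = √4006400 ≈ 2001.6, ∠ = arctan(80/2000) ≈ 2.29°
pole (s+8): 8 + j80 → |·| = √(8²+80²) = √6464 ≈ 80.399, ∠ = arctan(80/8) ≈ 84.29°
pole (s+10): 10 + j80 → |·| = √(10²+80²) = √6500 ≈ 80.623, ∠ = arctan(80/10) ≈ 82.87°
|G| = 10 · 4.3116e+05 / 6482 ≈ 665.17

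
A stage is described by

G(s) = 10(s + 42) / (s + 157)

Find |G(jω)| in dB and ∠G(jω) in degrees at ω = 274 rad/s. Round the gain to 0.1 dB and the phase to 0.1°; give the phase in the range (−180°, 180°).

18.9 dB, 21.1°

At s = jω = j274:
zero (s+42): 42 + j274 → |·| = √(42²+274²) = √76840 ≈ 277.2, ∠ = arctan(274/42) ≈ 81.29°
pole (s+157): 157 + j274 → |·| = √(157²+274²) = √99725 ≈ 315.79, ∠ = arctan(274/157) ≈ 60.19°
|G| = 10 · 277.2 / 315.79 ≈ 8.778
Gain = 20 log₁₀(8.778) ≈ 18.87 dB
∠G = 81.29° − 60.19° = 21.10°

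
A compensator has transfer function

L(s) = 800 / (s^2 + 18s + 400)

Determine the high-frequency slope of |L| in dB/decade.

-40 dB/decade

Each pole contributes −20 dB/decade at high frequency; each zero contributes +20 dB/decade.
Net: 0 zero(s) − 2 pole(s) → -40 dB/decade.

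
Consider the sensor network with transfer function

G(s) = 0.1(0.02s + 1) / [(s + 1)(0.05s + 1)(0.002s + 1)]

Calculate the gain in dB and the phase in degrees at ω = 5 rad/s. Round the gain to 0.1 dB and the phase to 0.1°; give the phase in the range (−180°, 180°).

-34.4 dB, -87.6°

At ω = 5 rad/s:
zero (1 + j5·0.02) = 1 + j0.1 → |·| ≈ 1.005, ∠ ≈ 5.71°
pole (1 + j5·1) = 1 + j5 → |·| ≈ 5.099, ∠ ≈ 78.69°
pole (1 + j5·0.05) = 1 + j0.25 → |·| ≈ 1.0308, ∠ ≈ 14.04°
pole (1 + j5·0.002) = 1 + j0.01 → |·| ≈ 1, ∠ ≈ 0.57°
|G| = 0.1 · 1.005 / (5.099 · 1.0308 · 1) ≈ 0.019121
Gain = 20 log₁₀(0.019121) ≈ -34.37 dB
∠G = (5.71°) − (78.69° + 14.04° + 0.57°) = -87.59°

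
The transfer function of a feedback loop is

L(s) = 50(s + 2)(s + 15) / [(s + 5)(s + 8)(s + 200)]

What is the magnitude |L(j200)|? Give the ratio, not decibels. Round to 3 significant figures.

At s = jω = j200:
zero (s+2): 2 + j200 → |·| = √(2²+200²) = √40004 ≈ 200.01, ∠ = arctan(200/2) ≈ 89.43°
zero (s+15): 15 + j200 → |·| = √(15²+200²) = √40225 ≈ 200.56, ∠ = arctan(200/15) ≈ 85.71°
pole (s+5): 5 + j200 → |·| = √(5²+200²) = √40025 ≈ 200.06, ∠ = arctan(200/5) ≈ 88.57°
pole (s+8): 8 + j200 → |·| = √(8²+200²) = √40064 ≈ 200.16, ∠ = arctan(200/8) ≈ 87.71°
pole (s+200): 200 + j200 → |·| = √(200²+200²) = √80000 ≈ 282.84, ∠ = arctan(200/200) ≈ 45.00°
|L| = 50 · 40114 / 1.1326e+07 ≈ 0.17709

0.177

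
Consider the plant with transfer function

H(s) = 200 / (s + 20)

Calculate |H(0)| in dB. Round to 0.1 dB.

20.0 dB

H(0) = 200 / 20 = 10
20 log₁₀(10) ≈ 20.00 dB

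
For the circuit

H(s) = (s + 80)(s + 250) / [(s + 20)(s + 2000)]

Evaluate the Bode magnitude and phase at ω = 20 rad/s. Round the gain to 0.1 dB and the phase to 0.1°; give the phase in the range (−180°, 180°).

At s = jω = j20:
zero (s+80): 80 + j20 → |·| = √(80²+20²) = √6800 ≈ 82.462, ∠ = arctan(20/80) ≈ 14.04°
zero (s+250): 250 + j20 → |·| = √(250²+20²) = √62900 ≈ 250.8, ∠ = arctan(20/250) ≈ 4.57°
pole (s+20): 20 + j20 → |·| = √(20²+20²) = √800 ≈ 28.284, ∠ = arctan(20/20) ≈ 45.00°
pole (s+2000): 2000 + j20 → |·| = √(2000²+20²) = √4000400 ≈ 2000.1, ∠ = arctan(20/2000) ≈ 0.57°
|H| = 1 · 20681 / 56571 ≈ 0.36558
Gain = 20 log₁₀(0.36558) ≈ -8.74 dB
∠H = 18.61° − 45.57° = -26.96°

-8.7 dB, -27.0°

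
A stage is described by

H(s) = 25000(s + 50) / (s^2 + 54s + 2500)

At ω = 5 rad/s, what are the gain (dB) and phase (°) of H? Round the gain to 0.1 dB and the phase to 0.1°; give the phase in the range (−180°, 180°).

At s = jω = j5:
zero (s+50): 50 + j5 → |·| = √(50²+5²) = √2525 ≈ 50.249, ∠ = arctan(5/50) ≈ 5.71°
quadratic: (j5)² + 54·j5 + 2500 = 2475 + j270 → |·| ≈ 2489.7, ∠ ≈ 6.23°
|H| = 25000 · 50.249 / 2489.7 ≈ 504.57
Gain = 20 log₁₀(504.57) ≈ 54.06 dB
∠H = 5.71° − 6.23° = -0.52°

54.1 dB, -0.5°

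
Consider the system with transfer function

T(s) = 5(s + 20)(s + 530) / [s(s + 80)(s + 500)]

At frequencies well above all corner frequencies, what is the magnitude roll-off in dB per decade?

Each pole contributes −20 dB/decade at high frequency; each zero contributes +20 dB/decade.
Net: 2 zero(s) − 3 pole(s) → -20 dB/decade.

-20 dB/decade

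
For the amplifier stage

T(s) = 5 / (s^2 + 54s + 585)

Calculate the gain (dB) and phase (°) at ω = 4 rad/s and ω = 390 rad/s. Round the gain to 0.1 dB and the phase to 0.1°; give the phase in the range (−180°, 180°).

Substitute s = j4:
Numerator: 5 = 5 + j0
Denominator: (j4)^2 + 54(j4) + 585 = 569 + j216
|N| = √(5² + 0²) ≈ 5, ∠N ≈ 0.00°
|D| = √(569² + 216²) ≈ 608.62, ∠D ≈ 20.79°
|T| = 5 / 608.62 ≈ 0.0082153
Gain = 20 log₁₀(0.0082153) ≈ -41.71 dB
∠T = 0.00° − 20.79° = -20.79°

Substitute s = j390:
Numerator: 5 = 5 + j0
Denominator: (j390)^2 + 54(j390) + 585 = -151515 + j21060
|N| = √(5² + 0²) ≈ 5, ∠N ≈ 0.00°
|D| = √(151515² + 21060²) ≈ 1.5297e+05, ∠D ≈ 172.09°
|T| = 5 / 1.5297e+05 ≈ 3.2686e-05
Gain = 20 log₁₀(3.2686e-05) ≈ -89.71 dB
∠T = 0.00° − 172.09° = -172.09°

ω = 4: -41.7 dB, -20.8°; ω = 390: -89.7 dB, -172.1°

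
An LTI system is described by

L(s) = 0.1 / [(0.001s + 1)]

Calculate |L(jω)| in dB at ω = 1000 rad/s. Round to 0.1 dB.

-23.0 dB

At ω = 1000 rad/s:
pole (1 + j1000·0.001) = 1 + j1 → |·| ≈ 1.4142, ∠ ≈ 45.00°
|L| = 0.1 · 1 / (1.4142) ≈ 0.070711
Gain = 20 log₁₀(0.070711) ≈ -23.01 dB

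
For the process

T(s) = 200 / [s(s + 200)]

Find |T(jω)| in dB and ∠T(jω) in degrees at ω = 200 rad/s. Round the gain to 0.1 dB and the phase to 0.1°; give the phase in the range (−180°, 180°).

At s = jω = j200:
pole (s+200): 200 + j200 → |·| = √(200²+200²) = √80000 ≈ 282.84, ∠ = arctan(200/200) ≈ 45.00°
pole at origin: |s| = 200, ∠ = 90.00° (in denominator)
|T| = 200 / 56568 ≈ 0.0035356
Gain = 20 log₁₀(0.0035356) ≈ -49.03 dB
∠T = 0.00° − 135.00° = -135.00°

-49.0 dB, -135.0°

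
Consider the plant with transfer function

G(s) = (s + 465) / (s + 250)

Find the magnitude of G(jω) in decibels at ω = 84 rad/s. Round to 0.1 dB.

Substitute s = j84:
Numerator: (j84) + 465 = 465 + j84
Denominator: (j84) + 250 = 250 + j84
|N| = √(465² + 84²) ≈ 472.53, ∠N ≈ 10.24°
|D| = √(250² + 84²) ≈ 263.73, ∠D ≈ 18.57°
|G| = 472.53 / 263.73 ≈ 1.7917
Gain = 20 log₁₀(1.7917) ≈ 5.07 dB

5.1 dB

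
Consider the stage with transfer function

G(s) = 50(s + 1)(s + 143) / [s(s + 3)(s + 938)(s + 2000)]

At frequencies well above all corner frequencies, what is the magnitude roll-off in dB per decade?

-40 dB/decade

Each pole contributes −20 dB/decade at high frequency; each zero contributes +20 dB/decade.
Net: 2 zero(s) − 4 pole(s) → -40 dB/decade.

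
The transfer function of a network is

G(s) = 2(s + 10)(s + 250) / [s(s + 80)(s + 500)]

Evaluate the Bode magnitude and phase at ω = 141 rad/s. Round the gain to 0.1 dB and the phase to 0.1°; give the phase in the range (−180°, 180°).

At s = jω = j141:
zero (s+10): 10 + j141 → |·| = √(10²+141²) = √19981 ≈ 141.35, ∠ = arctan(141/10) ≈ 85.94°
zero (s+250): 250 + j141 → |·| = √(250²+141²) = √82381 ≈ 287.02, ∠ = arctan(141/250) ≈ 29.42°
pole (s+80): 80 + j141 → |·| = √(80²+141²) = √26281 ≈ 162.11, ∠ = arctan(141/80) ≈ 60.43°
pole (s+500): 500 + j141 → |·| = √(500²+141²) = √269881 ≈ 519.5, ∠ = arctan(141/500) ≈ 15.75°
pole at origin: |s| = 141, ∠ = 90.00° (in denominator)
|G| = 2 · 40570 / 1.1874e+07 ≈ 0.0068334
Gain = 20 log₁₀(0.0068334) ≈ -43.31 dB
∠G = 115.36° − 166.18° = -50.82°

-43.3 dB, -50.8°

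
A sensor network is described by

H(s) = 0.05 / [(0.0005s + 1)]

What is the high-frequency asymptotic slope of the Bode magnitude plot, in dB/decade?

-20 dB/decade

Each pole contributes −20 dB/decade at high frequency; each zero contributes +20 dB/decade.
Net: 0 zero(s) − 1 pole(s) → -20 dB/decade.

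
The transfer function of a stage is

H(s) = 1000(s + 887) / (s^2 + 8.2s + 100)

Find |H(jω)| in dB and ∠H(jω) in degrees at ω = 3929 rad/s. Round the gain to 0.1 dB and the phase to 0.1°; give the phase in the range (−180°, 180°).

At s = jω = j3929:
zero (s+887): 887 + j3929 → |·| = √(887²+3929²) = √16223810 ≈ 4027.9, ∠ = arctan(3929/887) ≈ 77.28°
quadratic: (j3929)² + 8.2·j3929 + 100 = -15436941 + j32217.8 → |·| ≈ 1.5437e+07, ∠ ≈ 179.88°
|H| = 1000 · 4027.9 / 1.5437e+07 ≈ 0.26093
Gain = 20 log₁₀(0.26093) ≈ -11.67 dB
∠H = 77.28° − 179.88° = -102.60°

-11.7 dB, -102.6°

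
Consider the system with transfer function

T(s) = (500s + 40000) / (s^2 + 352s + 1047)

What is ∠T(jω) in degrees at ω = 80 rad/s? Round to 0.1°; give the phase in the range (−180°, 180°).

Substitute s = j80:
Numerator: 500(j80) + 40000 = 40000 + j40000
Denominator: (j80)^2 + 352(j80) + 1047 = -5353 + j28160
|N| = √(40000² + 40000²) ≈ 56569, ∠N ≈ 45.00°
|D| = √(5353² + 28160²) ≈ 28664, ∠D ≈ 100.76°
∠T = 45.00° − 100.76° = -55.76°

-55.8°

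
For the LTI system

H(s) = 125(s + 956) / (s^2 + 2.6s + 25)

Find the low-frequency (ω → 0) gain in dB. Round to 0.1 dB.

73.6 dB

H(0) = 125·956 / 25 = 4780
20 log₁₀(4780) ≈ 73.59 dB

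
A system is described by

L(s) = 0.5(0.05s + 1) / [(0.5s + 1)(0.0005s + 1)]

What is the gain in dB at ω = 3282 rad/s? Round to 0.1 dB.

-31.7 dB

At ω = 3282 rad/s:
zero (1 + j3282·0.05) = 1 + j164.1 → |·| ≈ 164.1, ∠ ≈ 89.65°
pole (1 + j3282·0.5) = 1 + j1641 → |·| ≈ 1641, ∠ ≈ 89.97°
pole (1 + j3282·0.0005) = 1 + j1.641 → |·| ≈ 1.9217, ∠ ≈ 58.64°
|L| = 0.5 · 164.1 / (1641 · 1.9217) ≈ 0.026019
Gain = 20 log₁₀(0.026019) ≈ -31.69 dB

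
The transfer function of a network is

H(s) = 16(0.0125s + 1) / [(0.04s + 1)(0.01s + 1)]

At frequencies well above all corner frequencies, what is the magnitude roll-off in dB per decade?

-20 dB/decade

Each pole contributes −20 dB/decade at high frequency; each zero contributes +20 dB/decade.
Net: 1 zero(s) − 2 pole(s) → -20 dB/decade.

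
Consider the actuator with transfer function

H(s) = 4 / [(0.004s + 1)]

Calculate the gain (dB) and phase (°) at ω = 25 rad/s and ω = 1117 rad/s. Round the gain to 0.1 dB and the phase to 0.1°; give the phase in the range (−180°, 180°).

ω = 25: 12.0 dB, -5.7°; ω = 1117: -1.2 dB, -77.4°

At ω = 25 rad/s:
pole (1 + j25·0.004) = 1 + j0.1 → |·| ≈ 1.005, ∠ ≈ 5.71°
|H| = 4 · 1 / (1.005) ≈ 3.9801
Gain = 20 log₁₀(3.9801) ≈ 12.00 dB
∠H = (0°) − (5.71°) = -5.71°

At ω = 1117 rad/s:
pole (1 + j1117·0.004) = 1 + j4.468 → |·| ≈ 4.5785, ∠ ≈ 77.38°
|H| = 4 · 1 / (4.5785) ≈ 0.87365
Gain = 20 log₁₀(0.87365) ≈ -1.17 dB
∠H = (0°) − (77.38°) = -77.38°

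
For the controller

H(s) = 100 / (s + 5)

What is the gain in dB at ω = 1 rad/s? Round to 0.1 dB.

At s = jω = j1:
pole (s+5): 5 + j1 → |·| = √(5²+1²) = √26 ≈ 5.099, ∠ = arctan(1/5) ≈ 11.31°
|H| = 100 / 5.099 ≈ 19.612
Gain = 20 log₁₀(19.612) ≈ 25.85 dB

25.9 dB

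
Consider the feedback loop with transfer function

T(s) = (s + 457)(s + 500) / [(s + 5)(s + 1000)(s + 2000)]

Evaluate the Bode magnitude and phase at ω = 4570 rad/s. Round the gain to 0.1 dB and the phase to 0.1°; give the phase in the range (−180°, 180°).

At s = jω = j4570:
zero (s+457): 457 + j4570 → |·| = √(457²+4570²) = √21093749 ≈ 4592.8, ∠ = arctan(4570/457) ≈ 84.29°
zero (s+500): 500 + j4570 → |·| = √(500²+4570²) = √21134900 ≈ 4597.3, ∠ = arctan(4570/500) ≈ 83.76°
pole (s+5): 5 + j4570 → |·| = √(5²+4570²) = √20884925 ≈ 4570, ∠ = arctan(4570/5) ≈ 89.94°
pole (s+1000): 1000 + j4570 → |·| = √(1000²+4570²) = √21884900 ≈ 4678.1, ∠ = arctan(4570/1000) ≈ 77.66°
pole (s+2000): 2000 + j4570 → |·| = √(2000²+4570²) = √24884900 ≈ 4988.5, ∠ = arctan(4570/2000) ≈ 66.36°
|T| = 1 · 2.1114e+07 / 1.0665e+11 ≈ 0.00019797
Gain = 20 log₁₀(0.00019797) ≈ -74.07 dB
∠T = 168.05° − 233.96° = -65.91°

-74.1 dB, -65.9°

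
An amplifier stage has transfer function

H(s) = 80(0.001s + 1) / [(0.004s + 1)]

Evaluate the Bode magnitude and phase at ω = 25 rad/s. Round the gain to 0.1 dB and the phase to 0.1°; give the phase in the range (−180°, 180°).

38.0 dB, -4.3°

At ω = 25 rad/s:
zero (1 + j25·0.001) = 1 + j0.025 → |·| ≈ 1.0003, ∠ ≈ 1.43°
pole (1 + j25·0.004) = 1 + j0.1 → |·| ≈ 1.005, ∠ ≈ 5.71°
|H| = 80 · 1.0003 / (1.005) ≈ 79.626
Gain = 20 log₁₀(79.626) ≈ 38.02 dB
∠H = (1.43°) − (5.71°) = -4.28°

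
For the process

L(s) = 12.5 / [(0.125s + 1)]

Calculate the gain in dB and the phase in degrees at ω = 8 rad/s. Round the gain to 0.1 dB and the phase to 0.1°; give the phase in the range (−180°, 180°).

18.9 dB, -45.0°

At ω = 8 rad/s:
pole (1 + j8·0.125) = 1 + j1 → |·| ≈ 1.4142, ∠ ≈ 45.00°
|L| = 12.5 · 1 / (1.4142) ≈ 8.8389
Gain = 20 log₁₀(8.8389) ≈ 18.93 dB
∠L = (0°) − (45.00°) = -45.00°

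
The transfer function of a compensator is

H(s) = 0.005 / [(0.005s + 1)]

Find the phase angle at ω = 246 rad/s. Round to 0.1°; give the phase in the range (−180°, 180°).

-50.9°

At ω = 246 rad/s:
pole (1 + j246·0.005) = 1 + j1.23 → |·| ≈ 1.5852, ∠ ≈ 50.89°
∠H = (0°) − (50.89°) = -50.89°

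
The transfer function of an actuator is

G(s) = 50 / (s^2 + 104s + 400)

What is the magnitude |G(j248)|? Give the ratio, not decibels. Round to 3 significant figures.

0.000754

Substitute s = j248:
Numerator: 50 = 50 + j0
Denominator: (j248)^2 + 104(j248) + 400 = -61104 + j25792
|N| = √(50² + 0²) ≈ 50, ∠N ≈ 0.00°
|D| = √(61104² + 25792²) ≈ 66324, ∠D ≈ 157.12°
|G| = 50 / 66324 ≈ 0.00075387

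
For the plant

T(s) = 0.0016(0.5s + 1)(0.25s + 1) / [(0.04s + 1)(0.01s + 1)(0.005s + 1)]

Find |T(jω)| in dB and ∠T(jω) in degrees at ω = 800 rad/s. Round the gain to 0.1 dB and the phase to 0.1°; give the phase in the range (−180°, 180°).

At ω = 800 rad/s:
zero (1 + j800·0.5) = 1 + j400 → |·| ≈ 400, ∠ ≈ 89.86°
zero (1 + j800·0.25) = 1 + j200 → |·| ≈ 200, ∠ ≈ 89.71°
pole (1 + j800·0.04) = 1 + j32 → |·| ≈ 32.016, ∠ ≈ 88.21°
pole (1 + j800·0.01) = 1 + j8 → |·| ≈ 8.0623, ∠ ≈ 82.87°
pole (1 + j800·0.005) = 1 + j4 → |·| ≈ 4.1231, ∠ ≈ 75.96°
|T| = 0.0016 · 400 · 200 / (32.016 · 8.0623 · 4.1231) ≈ 0.12027
Gain = 20 log₁₀(0.12027) ≈ -18.40 dB
∠T = (89.86° + 89.71°) − (88.21° + 82.87° + 75.96°) = -67.47°

-18.4 dB, -67.5°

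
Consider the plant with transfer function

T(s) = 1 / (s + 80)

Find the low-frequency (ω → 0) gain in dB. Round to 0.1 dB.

T(0) = 1 / 80 = 0.0125
20 log₁₀(0.0125) ≈ -38.06 dB

-38.1 dB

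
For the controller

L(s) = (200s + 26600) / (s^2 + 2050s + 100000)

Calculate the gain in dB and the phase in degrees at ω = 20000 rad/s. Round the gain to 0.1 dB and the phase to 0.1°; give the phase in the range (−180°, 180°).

Substitute s = j20000:
Numerator: 200(j20000) + 26600 = 26600 + j4000000
Denominator: (j20000)^2 + 2050(j20000) + 100000 = -399900000 + j41000000
|N| = √(26600² + 4000000²) ≈ 4.0001e+06, ∠N ≈ 89.62°
|D| = √(399900000² + 41000000²) ≈ 4.02e+08, ∠D ≈ 174.15°
|L| = 4.0001e+06 / 4.02e+08 ≈ 0.0099505
Gain = 20 log₁₀(0.0099505) ≈ -40.04 dB
∠L = 89.62° − 174.15° = -84.53°

-40.0 dB, -84.5°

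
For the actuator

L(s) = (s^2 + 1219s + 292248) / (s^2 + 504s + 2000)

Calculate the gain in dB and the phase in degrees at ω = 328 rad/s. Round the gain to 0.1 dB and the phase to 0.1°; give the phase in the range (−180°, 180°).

Substitute s = j328:
Numerator: (j328)^2 + 1219(j328) + 292248 = 184664 + j399832
Denominator: (j328)^2 + 504(j328) + 2000 = -105584 + j165312
|N| = √(184664² + 399832²) ≈ 4.4042e+05, ∠N ≈ 65.21°
|D| = √(105584² + 165312²) ≈ 1.9615e+05, ∠D ≈ 122.57°
|L| = 4.4042e+05 / 1.9615e+05 ≈ 2.2453
Gain = 20 log₁₀(2.2453) ≈ 7.03 dB
∠L = 65.21° − 122.57° = -57.36°

7.0 dB, -57.4°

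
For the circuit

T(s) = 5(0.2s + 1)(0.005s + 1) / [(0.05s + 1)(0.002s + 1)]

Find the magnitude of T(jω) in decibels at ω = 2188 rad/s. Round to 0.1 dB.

At ω = 2188 rad/s:
zero (1 + j2188·0.2) = 1 + j437.6 → |·| ≈ 437.6, ∠ ≈ 89.87°
zero (1 + j2188·0.005) = 1 + j10.94 → |·| ≈ 10.986, ∠ ≈ 84.78°
pole (1 + j2188·0.05) = 1 + j109.4 → |·| ≈ 109.4, ∠ ≈ 89.48°
pole (1 + j2188·0.002) = 1 + j4.376 → |·| ≈ 4.4888, ∠ ≈ 77.13°
|T| = 5 · 437.6 · 10.986 / (109.4 · 4.4888) ≈ 48.948
Gain = 20 log₁₀(48.948) ≈ 33.79 dB

33.8 dB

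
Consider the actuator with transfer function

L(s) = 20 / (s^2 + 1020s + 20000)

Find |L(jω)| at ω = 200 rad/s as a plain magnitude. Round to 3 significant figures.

Substitute s = j200:
Numerator: 20 = 20 + j0
Denominator: (j200)^2 + 1020(j200) + 20000 = -20000 + j204000
|N| = √(20² + 0²) ≈ 20, ∠N ≈ 0.00°
|D| = √(20000² + 204000²) ≈ 2.0498e+05, ∠D ≈ 95.60°
|L| = 20 / 2.0498e+05 ≈ 9.757e-05

9.76e-05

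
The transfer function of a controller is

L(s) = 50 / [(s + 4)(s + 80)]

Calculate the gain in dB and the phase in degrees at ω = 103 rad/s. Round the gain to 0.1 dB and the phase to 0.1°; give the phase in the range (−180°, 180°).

-48.6 dB, -139.9°

At s = jω = j103:
pole (s+4): 4 + j103 → |·| = √(4²+103²) = √10625 ≈ 103.08, ∠ = arctan(103/4) ≈ 87.78°
pole (s+80): 80 + j103 → |·| = √(80²+103²) = √17009 ≈ 130.42, ∠ = arctan(103/80) ≈ 52.16°
|L| = 50 / 13444 ≈ 0.0037191
Gain = 20 log₁₀(0.0037191) ≈ -48.59 dB
∠L = 0.00° − 139.94° = -139.94°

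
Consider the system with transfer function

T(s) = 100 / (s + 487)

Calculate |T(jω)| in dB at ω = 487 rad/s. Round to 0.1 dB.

Substitute s = j487:
Numerator: 100 = 100 + j0
Denominator: (j487) + 487 = 487 + j487
|N| = √(100² + 0²) ≈ 100, ∠N ≈ 0.00°
|D| = √(487² + 487²) ≈ 688.72, ∠D ≈ 45.00°
|T| = 100 / 688.72 ≈ 0.1452
Gain = 20 log₁₀(0.1452) ≈ -16.76 dB

-16.8 dB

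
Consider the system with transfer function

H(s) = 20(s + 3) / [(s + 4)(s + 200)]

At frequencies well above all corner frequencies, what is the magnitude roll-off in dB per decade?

-20 dB/decade

Each pole contributes −20 dB/decade at high frequency; each zero contributes +20 dB/decade.
Net: 1 zero(s) − 2 pole(s) → -20 dB/decade.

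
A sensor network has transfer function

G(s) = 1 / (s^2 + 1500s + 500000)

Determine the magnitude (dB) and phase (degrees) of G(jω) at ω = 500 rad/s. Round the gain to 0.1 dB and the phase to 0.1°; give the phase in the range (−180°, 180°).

Substitute s = j500:
Numerator: 1 = 1 + j0
Denominator: (j500)^2 + 1500(j500) + 500000 = 250000 + j750000
|N| = √(1² + 0²) ≈ 1, ∠N ≈ 0.00°
|D| = √(250000² + 750000²) ≈ 7.9057e+05, ∠D ≈ 71.57°
|G| = 1 / 7.9057e+05 ≈ 1.2649e-06
Gain = 20 log₁₀(1.2649e-06) ≈ -117.96 dB
∠G = 0.00° − 71.57° = -71.57°

-118.0 dB, -71.6°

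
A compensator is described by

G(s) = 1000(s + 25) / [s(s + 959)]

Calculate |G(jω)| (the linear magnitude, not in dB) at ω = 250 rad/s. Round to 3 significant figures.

At s = jω = j250:
zero (s+25): 25 + j250 → |·| = √(25²+250²) = √63125 ≈ 251.25, ∠ = arctan(250/25) ≈ 84.29°
pole (s+959): 959 + j250 → |·| = √(959²+250²) = √982181 ≈ 991.05, ∠ = arctan(250/959) ≈ 14.61°
pole at origin: |s| = 250, ∠ = 90.00° (in denominator)
|G| = 1000 · 251.25 / 2.4776e+05 ≈ 1.0141

1.01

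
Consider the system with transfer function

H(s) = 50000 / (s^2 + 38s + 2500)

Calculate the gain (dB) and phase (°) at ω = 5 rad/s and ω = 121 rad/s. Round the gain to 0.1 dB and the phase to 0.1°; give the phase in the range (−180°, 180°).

At s = jω = j5:
quadratic: (j5)² + 38·j5 + 2500 = 2475 + j190 → |·| ≈ 2482.3, ∠ ≈ 4.39°
|H| = 50000 / 2482.3 ≈ 20.143
Gain = 20 log₁₀(20.143) ≈ 26.08 dB
∠H = 0.00° − 4.39° = -4.39°

At s = jω = j121:
quadratic: (j121)² + 38·j121 + 2500 = -12141 + j4598 → |·| ≈ 12983, ∠ ≈ 159.26°
|H| = 50000 / 12983 ≈ 3.8512
Gain = 20 log₁₀(3.8512) ≈ 11.71 dB
∠H = 0.00° − 159.26° = -159.26°

ω = 5: 26.1 dB, -4.4°; ω = 121: 11.7 dB, -159.3°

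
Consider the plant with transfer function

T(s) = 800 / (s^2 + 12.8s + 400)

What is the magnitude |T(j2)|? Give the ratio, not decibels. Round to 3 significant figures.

At s = jω = j2:
quadratic: (j2)² + 12.8·j2 + 400 = 396 + j25.6 → |·| ≈ 396.83, ∠ ≈ 3.70°
|T| = 800 / 396.83 ≈ 2.016

2.02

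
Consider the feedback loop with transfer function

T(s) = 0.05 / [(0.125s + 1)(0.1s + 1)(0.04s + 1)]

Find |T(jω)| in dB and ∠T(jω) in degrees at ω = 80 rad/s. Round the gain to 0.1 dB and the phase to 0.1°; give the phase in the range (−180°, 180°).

-74.7 dB, 120.2°

At ω = 80 rad/s:
pole (1 + j80·0.125) = 1 + j10 → |·| ≈ 10.05, ∠ ≈ 84.29°
pole (1 + j80·0.1) = 1 + j8 → |·| ≈ 8.0623, ∠ ≈ 82.87°
pole (1 + j80·0.04) = 1 + j3.2 → |·| ≈ 3.3526, ∠ ≈ 72.65°
|T| = 0.05 · 1 / (10.05 · 8.0623 · 3.3526) ≈ 0.00018406
Gain = 20 log₁₀(0.00018406) ≈ -74.70 dB
∠T = (0°) − (84.29° + 82.87° + 72.65°) = -239.81° ≡ 120.19° (principal value)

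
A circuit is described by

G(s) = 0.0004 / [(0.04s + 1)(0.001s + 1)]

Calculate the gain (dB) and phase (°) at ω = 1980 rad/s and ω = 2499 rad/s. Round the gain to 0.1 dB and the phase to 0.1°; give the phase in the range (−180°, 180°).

ω = 1980: -112.9 dB, -152.5°; ω = 2499: -116.6 dB, -157.6°

At ω = 1980 rad/s:
pole (1 + j1980·0.04) = 1 + j79.2 → |·| ≈ 79.206, ∠ ≈ 89.28°
pole (1 + j1980·0.001) = 1 + j1.98 → |·| ≈ 2.2182, ∠ ≈ 63.20°
|G| = 0.0004 · 1 / (79.206 · 2.2182) ≈ 2.2767e-06
Gain = 20 log₁₀(2.2767e-06) ≈ -112.85 dB
∠G = (0°) − (89.28° + 63.20°) = -152.48°

At ω = 2499 rad/s:
pole (1 + j2499·0.04) = 1 + j99.96 → |·| ≈ 99.965, ∠ ≈ 89.43°
pole (1 + j2499·0.001) = 1 + j2.499 → |·| ≈ 2.6917, ∠ ≈ 68.19°
|G| = 0.0004 · 1 / (99.965 · 2.6917) ≈ 1.4866e-06
Gain = 20 log₁₀(1.4866e-06) ≈ -116.56 dB
∠G = (0°) − (89.43° + 68.19°) = -157.62°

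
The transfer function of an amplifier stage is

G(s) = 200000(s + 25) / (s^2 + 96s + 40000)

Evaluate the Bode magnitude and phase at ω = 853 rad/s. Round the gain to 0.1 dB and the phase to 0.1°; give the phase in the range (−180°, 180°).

47.8 dB, -84.9°

At s = jω = j853:
zero (s+25): 25 + j853 → |·| = √(25²+853²) = √728234 ≈ 853.37, ∠ = arctan(853/25) ≈ 88.32°
quadratic: (j853)² + 96·j853 + 40000 = -687609 + j81888 → |·| ≈ 6.9247e+05, ∠ ≈ 173.21°
|G| = 200000 · 853.37 / 6.9247e+05 ≈ 246.47
Gain = 20 log₁₀(246.47) ≈ 47.84 dB
∠G = 88.32° − 173.21° = -84.89°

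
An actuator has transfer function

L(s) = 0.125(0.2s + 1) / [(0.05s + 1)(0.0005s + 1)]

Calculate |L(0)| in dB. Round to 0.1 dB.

L(0) = 0.125 · 1 / 1 = 0.125
20 log₁₀(0.125) ≈ -18.06 dB

-18.1 dB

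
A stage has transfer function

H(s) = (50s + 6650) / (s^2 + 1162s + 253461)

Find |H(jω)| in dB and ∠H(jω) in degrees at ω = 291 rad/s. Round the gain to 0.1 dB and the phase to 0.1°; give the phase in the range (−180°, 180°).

Substitute s = j291:
Numerator: 50(j291) + 6650 = 6650 + j14550
Denominator: (j291)^2 + 1162(j291) + 253461 = 168780 + j338142
|N| = √(6650² + 14550²) ≈ 15998, ∠N ≈ 65.44°
|D| = √(168780² + 338142²) ≈ 3.7792e+05, ∠D ≈ 63.47°
|H| = 15998 / 3.7792e+05 ≈ 0.042332
Gain = 20 log₁₀(0.042332) ≈ -27.47 dB
∠H = 65.44° − 63.47° = 1.97°

-27.5 dB, 2.0°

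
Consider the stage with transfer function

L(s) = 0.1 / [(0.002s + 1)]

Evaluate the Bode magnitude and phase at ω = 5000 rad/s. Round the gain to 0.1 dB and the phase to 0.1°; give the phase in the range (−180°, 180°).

-40.0 dB, -84.3°

At ω = 5000 rad/s:
pole (1 + j5000·0.002) = 1 + j10 → |·| ≈ 10.05, ∠ ≈ 84.29°
|L| = 0.1 · 1 / (10.05) ≈ 0.0099502
Gain = 20 log₁₀(0.0099502) ≈ -40.04 dB
∠L = (0°) − (84.29°) = -84.29°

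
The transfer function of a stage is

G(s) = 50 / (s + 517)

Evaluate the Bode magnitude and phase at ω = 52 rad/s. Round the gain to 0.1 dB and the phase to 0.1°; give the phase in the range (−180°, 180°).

Substitute s = j52:
Numerator: 50 = 50 + j0
Denominator: (j52) + 517 = 517 + j52
|N| = √(50² + 0²) ≈ 50, ∠N ≈ 0.00°
|D| = √(517² + 52²) ≈ 519.61, ∠D ≈ 5.74°
|G| = 50 / 519.61 ≈ 0.096226
Gain = 20 log₁₀(0.096226) ≈ -20.33 dB
∠G = 0.00° − 5.74° = -5.74°

-20.3 dB, -5.7°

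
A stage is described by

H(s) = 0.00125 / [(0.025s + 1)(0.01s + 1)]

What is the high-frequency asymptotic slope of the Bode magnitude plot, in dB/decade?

-40 dB/decade

Each pole contributes −20 dB/decade at high frequency; each zero contributes +20 dB/decade.
Net: 0 zero(s) − 2 pole(s) → -40 dB/decade.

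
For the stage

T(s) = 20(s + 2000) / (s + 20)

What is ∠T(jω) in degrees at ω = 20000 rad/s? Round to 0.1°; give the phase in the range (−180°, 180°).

At s = jω = j20000:
zero (s+2000): 2000 + j20000 → |·| = √(2000²+20000²) = √404000000 ≈ 20100, ∠ = arctan(20000/2000) ≈ 84.29°
pole (s+20): 20 + j20000 → |·| = √(20²+20000²) = √400000400 ≈ 20000, ∠ = arctan(20000/20) ≈ 89.94°
∠T = 84.29° − 89.94° = -5.65°

-5.7°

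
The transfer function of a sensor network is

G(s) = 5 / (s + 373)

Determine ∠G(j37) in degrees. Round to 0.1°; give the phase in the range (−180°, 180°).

-5.7°

Substitute s = j37:
Numerator: 5 = 5 + j0
Denominator: (j37) + 373 = 373 + j37
|N| = √(5² + 0²) ≈ 5, ∠N ≈ 0.00°
|D| = √(373² + 37²) ≈ 374.83, ∠D ≈ 5.66°
∠G = 0.00° − 5.66° = -5.66°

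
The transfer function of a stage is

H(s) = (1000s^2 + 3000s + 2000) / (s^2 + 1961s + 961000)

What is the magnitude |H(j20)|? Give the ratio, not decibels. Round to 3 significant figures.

0.419

Substitute s = j20:
Numerator: 1000(j20)^2 + 3000(j20) + 2000 = -398000 + j60000
Denominator: (j20)^2 + 1961(j20) + 961000 = 960600 + j39220
|N| = √(398000² + 60000²) ≈ 4.025e+05, ∠N ≈ 171.43°
|D| = √(960600² + 39220²) ≈ 9.614e+05, ∠D ≈ 2.34°
|H| = 4.025e+05 / 9.614e+05 ≈ 0.41866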